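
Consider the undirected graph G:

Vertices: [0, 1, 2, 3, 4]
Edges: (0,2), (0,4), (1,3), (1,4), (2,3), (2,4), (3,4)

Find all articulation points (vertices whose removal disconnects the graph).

No articulation points. The graph is biconnected.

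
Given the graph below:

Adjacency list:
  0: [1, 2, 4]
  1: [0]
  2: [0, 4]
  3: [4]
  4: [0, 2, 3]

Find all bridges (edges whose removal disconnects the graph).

A bridge is an edge whose removal increases the number of connected components.
Bridges found: (0,1), (3,4)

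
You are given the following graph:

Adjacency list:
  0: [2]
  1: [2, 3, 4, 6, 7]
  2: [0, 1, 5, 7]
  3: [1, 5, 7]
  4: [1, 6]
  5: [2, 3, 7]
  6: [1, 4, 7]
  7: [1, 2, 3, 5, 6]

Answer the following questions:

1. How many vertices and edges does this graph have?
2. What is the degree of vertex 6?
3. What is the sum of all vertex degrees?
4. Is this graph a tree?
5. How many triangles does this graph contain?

Count: 8 vertices, 13 edges.
Vertex 6 has neighbors [1, 4, 7], degree = 3.
Handshaking lemma: 2 * 13 = 26.
A tree on 8 vertices has 7 edges. This graph has 13 edges (6 extra). Not a tree.
Number of triangles = 6.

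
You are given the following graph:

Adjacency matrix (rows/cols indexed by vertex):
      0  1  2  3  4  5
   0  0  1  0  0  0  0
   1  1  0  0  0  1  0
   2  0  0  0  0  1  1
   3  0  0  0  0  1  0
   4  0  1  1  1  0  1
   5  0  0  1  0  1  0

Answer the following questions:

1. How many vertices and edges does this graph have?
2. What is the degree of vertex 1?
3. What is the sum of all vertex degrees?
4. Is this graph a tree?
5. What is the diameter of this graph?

Count: 6 vertices, 6 edges.
Vertex 1 has neighbors [0, 4], degree = 2.
Handshaking lemma: 2 * 6 = 12.
A tree on 6 vertices has 5 edges. This graph has 6 edges (1 extra). Not a tree.
Diameter (longest shortest path) = 3.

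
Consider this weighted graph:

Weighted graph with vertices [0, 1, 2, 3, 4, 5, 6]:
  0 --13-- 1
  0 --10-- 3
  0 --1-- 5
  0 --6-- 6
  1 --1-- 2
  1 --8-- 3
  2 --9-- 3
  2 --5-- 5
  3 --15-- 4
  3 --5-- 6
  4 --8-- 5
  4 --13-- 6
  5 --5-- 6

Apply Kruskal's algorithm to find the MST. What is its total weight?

Applying Kruskal's algorithm (sort edges by weight, add if no cycle):
  Add (0,5) w=1
  Add (1,2) w=1
  Add (2,5) w=5
  Add (3,6) w=5
  Add (5,6) w=5
  Skip (0,6) w=6 (creates cycle)
  Skip (1,3) w=8 (creates cycle)
  Add (4,5) w=8
  Skip (2,3) w=9 (creates cycle)
  Skip (0,3) w=10 (creates cycle)
  Skip (0,1) w=13 (creates cycle)
  Skip (4,6) w=13 (creates cycle)
  Skip (3,4) w=15 (creates cycle)
MST weight = 25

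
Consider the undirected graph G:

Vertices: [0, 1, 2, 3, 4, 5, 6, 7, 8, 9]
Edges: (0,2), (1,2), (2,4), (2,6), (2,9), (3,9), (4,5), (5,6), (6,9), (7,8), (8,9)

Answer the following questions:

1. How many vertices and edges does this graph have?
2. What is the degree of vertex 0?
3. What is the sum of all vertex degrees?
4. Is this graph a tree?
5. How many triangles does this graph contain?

Count: 10 vertices, 11 edges.
Vertex 0 has neighbors [2], degree = 1.
Handshaking lemma: 2 * 11 = 22.
A tree on 10 vertices has 9 edges. This graph has 11 edges (2 extra). Not a tree.
Number of triangles = 1.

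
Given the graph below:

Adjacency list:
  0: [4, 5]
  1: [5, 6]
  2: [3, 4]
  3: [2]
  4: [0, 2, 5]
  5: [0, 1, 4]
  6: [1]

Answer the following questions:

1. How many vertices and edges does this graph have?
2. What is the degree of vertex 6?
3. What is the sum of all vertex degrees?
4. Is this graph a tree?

Count: 7 vertices, 7 edges.
Vertex 6 has neighbors [1], degree = 1.
Handshaking lemma: 2 * 7 = 14.
A tree on 7 vertices has 6 edges. This graph has 7 edges (1 extra). Not a tree.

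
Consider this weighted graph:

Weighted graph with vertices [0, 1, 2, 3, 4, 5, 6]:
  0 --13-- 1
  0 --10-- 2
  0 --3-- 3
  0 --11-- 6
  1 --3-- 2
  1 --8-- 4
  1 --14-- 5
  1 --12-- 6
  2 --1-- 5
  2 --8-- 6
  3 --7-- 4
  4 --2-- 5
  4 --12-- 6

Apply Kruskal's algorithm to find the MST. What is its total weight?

Applying Kruskal's algorithm (sort edges by weight, add if no cycle):
  Add (2,5) w=1
  Add (4,5) w=2
  Add (0,3) w=3
  Add (1,2) w=3
  Add (3,4) w=7
  Skip (1,4) w=8 (creates cycle)
  Add (2,6) w=8
  Skip (0,2) w=10 (creates cycle)
  Skip (0,6) w=11 (creates cycle)
  Skip (1,6) w=12 (creates cycle)
  Skip (4,6) w=12 (creates cycle)
  Skip (0,1) w=13 (creates cycle)
  Skip (1,5) w=14 (creates cycle)
MST weight = 24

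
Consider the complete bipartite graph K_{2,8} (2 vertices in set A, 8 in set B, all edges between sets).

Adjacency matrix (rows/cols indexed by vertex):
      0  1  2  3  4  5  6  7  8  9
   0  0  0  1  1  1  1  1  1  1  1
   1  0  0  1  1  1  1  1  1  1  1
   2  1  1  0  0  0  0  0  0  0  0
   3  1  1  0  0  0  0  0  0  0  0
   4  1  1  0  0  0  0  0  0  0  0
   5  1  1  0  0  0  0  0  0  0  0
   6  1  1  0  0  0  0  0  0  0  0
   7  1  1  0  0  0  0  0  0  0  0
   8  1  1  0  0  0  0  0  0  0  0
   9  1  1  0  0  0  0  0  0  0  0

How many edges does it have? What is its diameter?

K_{2,8} has 2 * 8 = 16 edges.
Any vertex reaches any opposite-side vertex in 1 step; same-side vertices reach in 2 steps via any opposite-side vertex.
Diameter = 2.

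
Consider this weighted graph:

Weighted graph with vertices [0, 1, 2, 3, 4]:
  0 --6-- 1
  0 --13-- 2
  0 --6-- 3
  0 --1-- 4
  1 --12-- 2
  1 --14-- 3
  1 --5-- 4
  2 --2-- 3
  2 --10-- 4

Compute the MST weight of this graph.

Applying Kruskal's algorithm (sort edges by weight, add if no cycle):
  Add (0,4) w=1
  Add (2,3) w=2
  Add (1,4) w=5
  Skip (0,1) w=6 (creates cycle)
  Add (0,3) w=6
  Skip (2,4) w=10 (creates cycle)
  Skip (1,2) w=12 (creates cycle)
  Skip (0,2) w=13 (creates cycle)
  Skip (1,3) w=14 (creates cycle)
MST weight = 14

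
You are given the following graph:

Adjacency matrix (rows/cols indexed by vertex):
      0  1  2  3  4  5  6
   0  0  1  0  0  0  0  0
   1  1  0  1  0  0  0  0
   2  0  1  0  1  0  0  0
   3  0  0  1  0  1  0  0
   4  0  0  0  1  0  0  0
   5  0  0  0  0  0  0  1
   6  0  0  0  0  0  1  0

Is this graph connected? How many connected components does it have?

Checking connectivity: the graph has 2 connected component(s).
Components: [[0, 1, 2, 3, 4], [5, 6]]. The graph is NOT connected.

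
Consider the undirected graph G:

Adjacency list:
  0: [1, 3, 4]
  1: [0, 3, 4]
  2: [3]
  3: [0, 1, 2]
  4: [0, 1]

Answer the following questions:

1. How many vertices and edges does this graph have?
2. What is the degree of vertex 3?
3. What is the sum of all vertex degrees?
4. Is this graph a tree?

Count: 5 vertices, 6 edges.
Vertex 3 has neighbors [0, 1, 2], degree = 3.
Handshaking lemma: 2 * 6 = 12.
A tree on 5 vertices has 4 edges. This graph has 6 edges (2 extra). Not a tree.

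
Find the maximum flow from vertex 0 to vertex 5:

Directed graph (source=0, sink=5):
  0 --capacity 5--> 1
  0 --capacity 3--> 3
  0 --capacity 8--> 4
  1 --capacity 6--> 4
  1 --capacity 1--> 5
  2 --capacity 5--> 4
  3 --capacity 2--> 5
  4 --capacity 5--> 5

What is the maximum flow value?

Computing max flow:
  Flow on (0->1): 1/5
  Flow on (0->3): 2/3
  Flow on (0->4): 5/8
  Flow on (1->5): 1/1
  Flow on (3->5): 2/2
  Flow on (4->5): 5/5
Maximum flow = 8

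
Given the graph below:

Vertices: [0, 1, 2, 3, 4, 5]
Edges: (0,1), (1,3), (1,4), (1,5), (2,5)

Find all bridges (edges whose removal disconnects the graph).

A bridge is an edge whose removal increases the number of connected components.
Bridges found: (0,1), (1,3), (1,4), (1,5), (2,5)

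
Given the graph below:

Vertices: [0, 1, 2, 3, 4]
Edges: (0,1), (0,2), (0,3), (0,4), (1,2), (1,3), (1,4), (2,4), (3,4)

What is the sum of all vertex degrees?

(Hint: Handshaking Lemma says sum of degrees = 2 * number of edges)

Count edges: 9 edges.
By Handshaking Lemma: sum of degrees = 2 * 9 = 18.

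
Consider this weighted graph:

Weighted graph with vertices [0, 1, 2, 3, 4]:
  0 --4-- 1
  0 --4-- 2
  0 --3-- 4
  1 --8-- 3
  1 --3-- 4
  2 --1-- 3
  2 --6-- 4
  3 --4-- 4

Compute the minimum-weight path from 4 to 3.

Using Dijkstra's algorithm from vertex 4:
Shortest path: 4 -> 3
Total weight: 4 = 4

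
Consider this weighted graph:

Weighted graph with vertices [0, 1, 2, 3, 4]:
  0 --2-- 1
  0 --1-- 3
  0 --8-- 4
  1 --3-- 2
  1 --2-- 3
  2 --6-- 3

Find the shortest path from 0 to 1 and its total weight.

Using Dijkstra's algorithm from vertex 0:
Shortest path: 0 -> 1
Total weight: 2 = 2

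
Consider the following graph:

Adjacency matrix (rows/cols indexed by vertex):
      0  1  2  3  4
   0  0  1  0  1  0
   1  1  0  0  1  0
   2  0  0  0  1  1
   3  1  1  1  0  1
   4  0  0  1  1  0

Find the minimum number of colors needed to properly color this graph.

The graph has a maximum clique of size 3 (lower bound on chromatic number).
A valid 3-coloring: {0: 1, 1: 2, 2: 1, 3: 0, 4: 2}.
Chromatic number = 3.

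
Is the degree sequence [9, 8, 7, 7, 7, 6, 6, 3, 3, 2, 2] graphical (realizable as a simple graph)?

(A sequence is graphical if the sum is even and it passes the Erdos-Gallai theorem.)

Sum of degrees = 60. Sum is even and passes Erdos-Gallai. The sequence IS graphical.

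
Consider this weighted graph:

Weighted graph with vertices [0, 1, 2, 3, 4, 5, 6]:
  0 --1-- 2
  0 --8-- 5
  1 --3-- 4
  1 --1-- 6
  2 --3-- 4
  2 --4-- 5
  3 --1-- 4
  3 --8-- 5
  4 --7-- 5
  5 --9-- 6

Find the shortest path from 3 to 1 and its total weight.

Using Dijkstra's algorithm from vertex 3:
Shortest path: 3 -> 4 -> 1
Total weight: 1 + 3 = 4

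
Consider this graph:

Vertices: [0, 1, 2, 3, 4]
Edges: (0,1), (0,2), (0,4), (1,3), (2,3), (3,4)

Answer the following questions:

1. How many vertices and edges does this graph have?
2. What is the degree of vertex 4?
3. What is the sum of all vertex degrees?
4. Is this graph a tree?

Count: 5 vertices, 6 edges.
Vertex 4 has neighbors [0, 3], degree = 2.
Handshaking lemma: 2 * 6 = 12.
A tree on 5 vertices has 4 edges. This graph has 6 edges (2 extra). Not a tree.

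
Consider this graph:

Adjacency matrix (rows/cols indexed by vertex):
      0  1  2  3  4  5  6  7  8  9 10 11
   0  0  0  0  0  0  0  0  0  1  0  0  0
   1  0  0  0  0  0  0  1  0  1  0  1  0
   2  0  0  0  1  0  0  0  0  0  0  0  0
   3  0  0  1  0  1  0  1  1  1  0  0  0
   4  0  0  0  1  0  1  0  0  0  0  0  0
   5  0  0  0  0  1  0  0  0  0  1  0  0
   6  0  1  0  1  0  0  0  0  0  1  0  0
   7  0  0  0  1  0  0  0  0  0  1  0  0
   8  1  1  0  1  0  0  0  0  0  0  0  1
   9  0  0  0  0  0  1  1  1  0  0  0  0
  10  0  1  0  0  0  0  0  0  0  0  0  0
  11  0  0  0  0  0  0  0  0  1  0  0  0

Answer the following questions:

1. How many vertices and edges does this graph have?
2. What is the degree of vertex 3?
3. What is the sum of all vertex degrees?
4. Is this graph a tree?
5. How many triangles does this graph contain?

Count: 12 vertices, 14 edges.
Vertex 3 has neighbors [2, 4, 6, 7, 8], degree = 5.
Handshaking lemma: 2 * 14 = 28.
A tree on 12 vertices has 11 edges. This graph has 14 edges (3 extra). Not a tree.
Number of triangles = 0.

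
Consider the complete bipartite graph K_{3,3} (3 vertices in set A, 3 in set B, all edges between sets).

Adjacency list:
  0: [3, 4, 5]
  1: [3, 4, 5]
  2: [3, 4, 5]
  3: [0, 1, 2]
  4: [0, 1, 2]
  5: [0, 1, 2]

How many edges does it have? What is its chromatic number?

K_{3,3} has 3 * 3 = 9 edges.
Bipartite graphs have chromatic number 2 (color each partition differently).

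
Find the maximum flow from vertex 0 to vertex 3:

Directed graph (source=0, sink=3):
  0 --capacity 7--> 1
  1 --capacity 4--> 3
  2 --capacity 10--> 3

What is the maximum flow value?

Computing max flow:
  Flow on (0->1): 4/7
  Flow on (1->3): 4/4
Maximum flow = 4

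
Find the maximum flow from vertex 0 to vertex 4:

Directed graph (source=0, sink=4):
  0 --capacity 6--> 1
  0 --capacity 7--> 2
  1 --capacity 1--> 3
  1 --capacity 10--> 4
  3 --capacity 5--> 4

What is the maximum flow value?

Computing max flow:
  Flow on (0->1): 6/6
  Flow on (1->4): 6/10
Maximum flow = 6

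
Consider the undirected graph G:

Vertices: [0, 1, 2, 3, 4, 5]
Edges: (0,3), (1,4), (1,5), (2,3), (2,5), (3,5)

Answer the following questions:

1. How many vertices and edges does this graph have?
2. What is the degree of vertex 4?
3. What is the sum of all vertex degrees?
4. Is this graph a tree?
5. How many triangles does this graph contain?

Count: 6 vertices, 6 edges.
Vertex 4 has neighbors [1], degree = 1.
Handshaking lemma: 2 * 6 = 12.
A tree on 6 vertices has 5 edges. This graph has 6 edges (1 extra). Not a tree.
Number of triangles = 1.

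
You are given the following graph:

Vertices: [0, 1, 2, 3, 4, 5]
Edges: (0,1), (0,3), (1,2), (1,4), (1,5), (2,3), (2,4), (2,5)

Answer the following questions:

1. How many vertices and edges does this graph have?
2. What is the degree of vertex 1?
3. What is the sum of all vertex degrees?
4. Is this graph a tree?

Count: 6 vertices, 8 edges.
Vertex 1 has neighbors [0, 2, 4, 5], degree = 4.
Handshaking lemma: 2 * 8 = 16.
A tree on 6 vertices has 5 edges. This graph has 8 edges (3 extra). Not a tree.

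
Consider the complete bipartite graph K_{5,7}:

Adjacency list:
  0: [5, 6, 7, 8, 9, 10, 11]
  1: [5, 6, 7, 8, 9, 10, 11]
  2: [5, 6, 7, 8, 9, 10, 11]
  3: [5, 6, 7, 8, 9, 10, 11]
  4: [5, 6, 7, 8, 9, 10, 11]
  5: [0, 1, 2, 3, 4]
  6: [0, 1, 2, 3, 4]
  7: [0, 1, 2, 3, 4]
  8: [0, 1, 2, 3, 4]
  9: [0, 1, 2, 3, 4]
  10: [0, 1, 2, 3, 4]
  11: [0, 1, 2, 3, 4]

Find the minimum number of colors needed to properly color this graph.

K_{5,7} is bipartite: vertices split into two independent sets of size 5 and 7.
Color one set 0, the other 1. No adjacent vertices share a color.
Chromatic number = 2.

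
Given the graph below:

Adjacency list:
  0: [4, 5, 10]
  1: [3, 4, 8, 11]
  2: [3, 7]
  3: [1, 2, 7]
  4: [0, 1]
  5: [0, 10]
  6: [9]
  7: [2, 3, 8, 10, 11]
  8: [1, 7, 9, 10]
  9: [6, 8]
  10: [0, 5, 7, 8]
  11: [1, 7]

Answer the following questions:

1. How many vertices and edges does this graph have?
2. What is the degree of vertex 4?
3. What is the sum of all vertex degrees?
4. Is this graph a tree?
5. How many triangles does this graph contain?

Count: 12 vertices, 17 edges.
Vertex 4 has neighbors [0, 1], degree = 2.
Handshaking lemma: 2 * 17 = 34.
A tree on 12 vertices has 11 edges. This graph has 17 edges (6 extra). Not a tree.
Number of triangles = 3.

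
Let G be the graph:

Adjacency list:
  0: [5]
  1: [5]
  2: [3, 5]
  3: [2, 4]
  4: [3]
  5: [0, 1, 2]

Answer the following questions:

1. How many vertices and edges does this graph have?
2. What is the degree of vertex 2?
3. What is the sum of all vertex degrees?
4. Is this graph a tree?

Count: 6 vertices, 5 edges.
Vertex 2 has neighbors [3, 5], degree = 2.
Handshaking lemma: 2 * 5 = 10.
A graph is a tree iff it is connected and has exactly n-1 edges. This graph is connected (all 6 vertices in one component) and has 6-1 = 5 edges. It is a tree.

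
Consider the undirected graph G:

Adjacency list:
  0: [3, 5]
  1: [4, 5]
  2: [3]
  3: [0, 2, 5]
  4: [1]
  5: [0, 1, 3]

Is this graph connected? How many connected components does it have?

Checking connectivity: the graph has 1 connected component(s).
All vertices are reachable from each other. The graph IS connected.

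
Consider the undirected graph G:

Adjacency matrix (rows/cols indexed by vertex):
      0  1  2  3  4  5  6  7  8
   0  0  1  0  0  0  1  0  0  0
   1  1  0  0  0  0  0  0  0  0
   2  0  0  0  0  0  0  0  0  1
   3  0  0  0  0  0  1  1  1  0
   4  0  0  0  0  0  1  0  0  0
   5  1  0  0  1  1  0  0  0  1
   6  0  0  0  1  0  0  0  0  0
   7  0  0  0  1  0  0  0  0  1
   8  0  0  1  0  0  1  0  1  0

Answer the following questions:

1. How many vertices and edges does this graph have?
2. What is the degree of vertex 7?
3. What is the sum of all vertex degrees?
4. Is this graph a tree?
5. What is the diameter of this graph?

Count: 9 vertices, 9 edges.
Vertex 7 has neighbors [3, 8], degree = 2.
Handshaking lemma: 2 * 9 = 18.
A tree on 9 vertices has 8 edges. This graph has 9 edges (1 extra). Not a tree.
Diameter (longest shortest path) = 4.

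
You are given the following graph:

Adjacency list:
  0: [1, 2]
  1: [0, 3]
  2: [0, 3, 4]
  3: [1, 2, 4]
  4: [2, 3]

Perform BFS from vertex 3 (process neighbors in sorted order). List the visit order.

BFS from vertex 3 (neighbors processed in ascending order):
Visit order: 3, 1, 2, 4, 0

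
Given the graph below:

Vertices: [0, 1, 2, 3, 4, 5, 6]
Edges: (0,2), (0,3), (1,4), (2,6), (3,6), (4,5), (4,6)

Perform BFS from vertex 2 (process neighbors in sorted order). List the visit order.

BFS from vertex 2 (neighbors processed in ascending order):
Visit order: 2, 0, 6, 3, 4, 1, 5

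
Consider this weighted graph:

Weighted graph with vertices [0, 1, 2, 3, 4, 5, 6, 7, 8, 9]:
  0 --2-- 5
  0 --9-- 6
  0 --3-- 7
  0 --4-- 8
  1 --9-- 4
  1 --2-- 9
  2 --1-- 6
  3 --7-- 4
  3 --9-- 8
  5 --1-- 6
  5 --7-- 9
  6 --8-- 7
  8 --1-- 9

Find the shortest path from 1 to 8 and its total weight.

Using Dijkstra's algorithm from vertex 1:
Shortest path: 1 -> 9 -> 8
Total weight: 2 + 1 = 3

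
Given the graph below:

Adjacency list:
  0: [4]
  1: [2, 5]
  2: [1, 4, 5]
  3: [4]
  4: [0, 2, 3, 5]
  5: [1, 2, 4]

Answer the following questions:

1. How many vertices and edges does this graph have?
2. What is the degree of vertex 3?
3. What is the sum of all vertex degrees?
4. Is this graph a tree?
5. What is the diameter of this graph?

Count: 6 vertices, 7 edges.
Vertex 3 has neighbors [4], degree = 1.
Handshaking lemma: 2 * 7 = 14.
A tree on 6 vertices has 5 edges. This graph has 7 edges (2 extra). Not a tree.
Diameter (longest shortest path) = 3.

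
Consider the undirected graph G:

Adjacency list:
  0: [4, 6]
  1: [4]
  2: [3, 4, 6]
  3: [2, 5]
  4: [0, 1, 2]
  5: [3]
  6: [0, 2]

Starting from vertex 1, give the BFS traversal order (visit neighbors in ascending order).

BFS from vertex 1 (neighbors processed in ascending order):
Visit order: 1, 4, 0, 2, 6, 3, 5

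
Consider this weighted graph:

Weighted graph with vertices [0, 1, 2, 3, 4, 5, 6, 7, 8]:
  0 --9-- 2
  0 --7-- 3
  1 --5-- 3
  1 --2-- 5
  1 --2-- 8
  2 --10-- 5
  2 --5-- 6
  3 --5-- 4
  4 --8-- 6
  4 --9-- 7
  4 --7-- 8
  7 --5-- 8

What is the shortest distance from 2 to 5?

Using Dijkstra's algorithm from vertex 2:
Shortest path: 2 -> 5
Total weight: 10 = 10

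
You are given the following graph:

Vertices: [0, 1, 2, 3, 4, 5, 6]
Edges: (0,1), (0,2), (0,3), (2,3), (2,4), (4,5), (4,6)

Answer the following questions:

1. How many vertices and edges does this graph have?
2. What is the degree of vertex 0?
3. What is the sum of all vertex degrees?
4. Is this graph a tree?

Count: 7 vertices, 7 edges.
Vertex 0 has neighbors [1, 2, 3], degree = 3.
Handshaking lemma: 2 * 7 = 14.
A tree on 7 vertices has 6 edges. This graph has 7 edges (1 extra). Not a tree.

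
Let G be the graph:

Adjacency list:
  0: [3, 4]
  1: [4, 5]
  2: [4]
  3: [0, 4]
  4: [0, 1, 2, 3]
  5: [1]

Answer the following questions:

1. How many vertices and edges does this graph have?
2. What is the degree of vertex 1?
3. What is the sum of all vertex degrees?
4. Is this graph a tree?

Count: 6 vertices, 6 edges.
Vertex 1 has neighbors [4, 5], degree = 2.
Handshaking lemma: 2 * 6 = 12.
A tree on 6 vertices has 5 edges. This graph has 6 edges (1 extra). Not a tree.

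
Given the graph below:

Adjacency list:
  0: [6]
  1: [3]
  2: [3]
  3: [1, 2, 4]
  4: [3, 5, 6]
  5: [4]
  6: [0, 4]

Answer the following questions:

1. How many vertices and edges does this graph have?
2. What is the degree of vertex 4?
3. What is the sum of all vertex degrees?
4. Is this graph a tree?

Count: 7 vertices, 6 edges.
Vertex 4 has neighbors [3, 5, 6], degree = 3.
Handshaking lemma: 2 * 6 = 12.
A graph is a tree iff it is connected and has exactly n-1 edges. This graph is connected (all 7 vertices in one component) and has 7-1 = 6 edges. It is a tree.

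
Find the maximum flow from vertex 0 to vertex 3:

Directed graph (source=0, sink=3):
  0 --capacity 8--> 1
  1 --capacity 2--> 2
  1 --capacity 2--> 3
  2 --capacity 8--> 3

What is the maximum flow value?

Computing max flow:
  Flow on (0->1): 4/8
  Flow on (1->2): 2/2
  Flow on (1->3): 2/2
  Flow on (2->3): 2/8
Maximum flow = 4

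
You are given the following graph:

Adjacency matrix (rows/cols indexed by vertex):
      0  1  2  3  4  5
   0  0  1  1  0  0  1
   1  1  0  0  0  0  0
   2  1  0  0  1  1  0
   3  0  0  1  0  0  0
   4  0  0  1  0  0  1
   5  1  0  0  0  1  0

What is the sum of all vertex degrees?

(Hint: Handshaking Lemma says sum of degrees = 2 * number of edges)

Count edges: 6 edges.
By Handshaking Lemma: sum of degrees = 2 * 6 = 12.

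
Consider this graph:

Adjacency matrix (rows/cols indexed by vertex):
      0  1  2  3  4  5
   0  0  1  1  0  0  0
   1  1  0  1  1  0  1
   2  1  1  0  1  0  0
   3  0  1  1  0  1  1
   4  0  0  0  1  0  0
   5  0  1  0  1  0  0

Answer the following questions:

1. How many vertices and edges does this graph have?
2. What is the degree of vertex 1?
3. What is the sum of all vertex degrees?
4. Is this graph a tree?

Count: 6 vertices, 8 edges.
Vertex 1 has neighbors [0, 2, 3, 5], degree = 4.
Handshaking lemma: 2 * 8 = 16.
A tree on 6 vertices has 5 edges. This graph has 8 edges (3 extra). Not a tree.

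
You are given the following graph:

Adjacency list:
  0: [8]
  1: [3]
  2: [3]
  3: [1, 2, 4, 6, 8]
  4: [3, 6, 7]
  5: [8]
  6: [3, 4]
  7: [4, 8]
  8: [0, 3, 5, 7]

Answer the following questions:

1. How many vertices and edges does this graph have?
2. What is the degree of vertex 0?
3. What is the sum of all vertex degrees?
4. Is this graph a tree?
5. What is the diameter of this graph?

Count: 9 vertices, 10 edges.
Vertex 0 has neighbors [8], degree = 1.
Handshaking lemma: 2 * 10 = 20.
A tree on 9 vertices has 8 edges. This graph has 10 edges (2 extra). Not a tree.
Diameter (longest shortest path) = 3.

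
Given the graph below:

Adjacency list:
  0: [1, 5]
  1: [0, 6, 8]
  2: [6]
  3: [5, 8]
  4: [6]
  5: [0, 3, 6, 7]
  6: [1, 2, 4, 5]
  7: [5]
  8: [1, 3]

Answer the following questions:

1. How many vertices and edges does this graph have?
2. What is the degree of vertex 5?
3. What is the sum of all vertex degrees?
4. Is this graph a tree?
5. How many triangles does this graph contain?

Count: 9 vertices, 10 edges.
Vertex 5 has neighbors [0, 3, 6, 7], degree = 4.
Handshaking lemma: 2 * 10 = 20.
A tree on 9 vertices has 8 edges. This graph has 10 edges (2 extra). Not a tree.
Number of triangles = 0.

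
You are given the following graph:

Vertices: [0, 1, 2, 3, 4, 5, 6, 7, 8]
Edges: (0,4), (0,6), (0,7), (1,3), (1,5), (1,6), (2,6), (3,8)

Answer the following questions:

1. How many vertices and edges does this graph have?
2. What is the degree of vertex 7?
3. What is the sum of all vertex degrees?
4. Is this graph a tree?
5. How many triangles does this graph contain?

Count: 9 vertices, 8 edges.
Vertex 7 has neighbors [0], degree = 1.
Handshaking lemma: 2 * 8 = 16.
A graph is a tree iff it is connected and has exactly n-1 edges. This graph is connected (all 9 vertices in one component) and has 9-1 = 8 edges. It is a tree.
Number of triangles = 0.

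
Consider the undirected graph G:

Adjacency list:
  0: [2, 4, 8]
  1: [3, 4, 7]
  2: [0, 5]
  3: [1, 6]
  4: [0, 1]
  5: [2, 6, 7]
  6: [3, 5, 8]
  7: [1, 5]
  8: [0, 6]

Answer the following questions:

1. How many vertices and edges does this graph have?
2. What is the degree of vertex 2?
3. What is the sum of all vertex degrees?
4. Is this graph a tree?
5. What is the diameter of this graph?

Count: 9 vertices, 11 edges.
Vertex 2 has neighbors [0, 5], degree = 2.
Handshaking lemma: 2 * 11 = 22.
A tree on 9 vertices has 8 edges. This graph has 11 edges (3 extra). Not a tree.
Diameter (longest shortest path) = 3.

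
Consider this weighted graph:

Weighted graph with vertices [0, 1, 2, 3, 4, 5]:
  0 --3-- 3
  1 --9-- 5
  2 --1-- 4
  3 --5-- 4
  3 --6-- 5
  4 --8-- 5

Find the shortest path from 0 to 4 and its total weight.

Using Dijkstra's algorithm from vertex 0:
Shortest path: 0 -> 3 -> 4
Total weight: 3 + 5 = 8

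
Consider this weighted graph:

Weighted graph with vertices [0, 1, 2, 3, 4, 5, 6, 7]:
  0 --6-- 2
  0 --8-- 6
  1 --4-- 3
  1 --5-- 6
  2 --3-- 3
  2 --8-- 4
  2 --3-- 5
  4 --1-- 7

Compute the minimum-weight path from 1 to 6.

Using Dijkstra's algorithm from vertex 1:
Shortest path: 1 -> 6
Total weight: 5 = 5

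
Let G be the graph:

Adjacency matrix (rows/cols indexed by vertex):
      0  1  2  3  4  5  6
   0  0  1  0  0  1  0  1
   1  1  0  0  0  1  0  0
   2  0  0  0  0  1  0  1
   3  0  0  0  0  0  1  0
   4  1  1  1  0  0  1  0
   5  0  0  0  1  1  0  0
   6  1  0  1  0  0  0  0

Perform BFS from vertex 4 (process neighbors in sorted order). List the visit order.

BFS from vertex 4 (neighbors processed in ascending order):
Visit order: 4, 0, 1, 2, 5, 6, 3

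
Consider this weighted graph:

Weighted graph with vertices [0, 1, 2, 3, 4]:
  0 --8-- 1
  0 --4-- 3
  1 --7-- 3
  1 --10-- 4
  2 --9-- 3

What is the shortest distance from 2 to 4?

Using Dijkstra's algorithm from vertex 2:
Shortest path: 2 -> 3 -> 1 -> 4
Total weight: 9 + 7 + 10 = 26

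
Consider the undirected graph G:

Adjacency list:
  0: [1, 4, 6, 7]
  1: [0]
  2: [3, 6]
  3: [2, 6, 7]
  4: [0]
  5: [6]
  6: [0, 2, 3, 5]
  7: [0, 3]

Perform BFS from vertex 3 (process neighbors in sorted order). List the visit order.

BFS from vertex 3 (neighbors processed in ascending order):
Visit order: 3, 2, 6, 7, 0, 5, 1, 4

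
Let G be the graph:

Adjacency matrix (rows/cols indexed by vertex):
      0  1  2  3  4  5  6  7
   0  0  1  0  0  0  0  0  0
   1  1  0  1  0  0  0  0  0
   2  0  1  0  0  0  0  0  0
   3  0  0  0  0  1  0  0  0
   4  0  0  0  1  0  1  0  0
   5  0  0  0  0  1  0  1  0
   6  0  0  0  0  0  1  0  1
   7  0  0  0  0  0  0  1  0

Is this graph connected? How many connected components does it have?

Checking connectivity: the graph has 2 connected component(s).
Components: [[0, 1, 2], [3, 4, 5, 6, 7]]. The graph is NOT connected.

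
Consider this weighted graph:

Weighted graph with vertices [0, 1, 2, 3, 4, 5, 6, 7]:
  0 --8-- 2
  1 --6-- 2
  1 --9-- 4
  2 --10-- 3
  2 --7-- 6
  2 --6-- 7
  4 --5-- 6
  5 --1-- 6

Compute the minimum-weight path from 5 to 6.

Using Dijkstra's algorithm from vertex 5:
Shortest path: 5 -> 6
Total weight: 1 = 1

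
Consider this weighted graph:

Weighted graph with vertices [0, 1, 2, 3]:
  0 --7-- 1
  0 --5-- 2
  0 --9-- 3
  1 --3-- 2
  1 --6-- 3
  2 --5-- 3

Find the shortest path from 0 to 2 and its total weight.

Using Dijkstra's algorithm from vertex 0:
Shortest path: 0 -> 2
Total weight: 5 = 5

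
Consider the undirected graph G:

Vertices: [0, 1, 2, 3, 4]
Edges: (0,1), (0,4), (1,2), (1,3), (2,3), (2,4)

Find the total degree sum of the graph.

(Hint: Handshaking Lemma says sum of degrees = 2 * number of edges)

Count edges: 6 edges.
By Handshaking Lemma: sum of degrees = 2 * 6 = 12.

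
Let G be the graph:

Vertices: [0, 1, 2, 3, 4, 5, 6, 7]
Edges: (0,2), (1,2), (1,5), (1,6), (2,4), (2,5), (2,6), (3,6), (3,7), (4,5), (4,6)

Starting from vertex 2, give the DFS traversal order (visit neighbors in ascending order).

DFS from vertex 2 (neighbors processed in ascending order):
Visit order: 2, 0, 1, 5, 4, 6, 3, 7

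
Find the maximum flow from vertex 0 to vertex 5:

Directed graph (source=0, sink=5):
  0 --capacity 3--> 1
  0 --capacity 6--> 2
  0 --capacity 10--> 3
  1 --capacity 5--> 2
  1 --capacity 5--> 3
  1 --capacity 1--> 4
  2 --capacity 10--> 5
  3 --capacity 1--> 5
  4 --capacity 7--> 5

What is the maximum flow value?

Computing max flow:
  Flow on (0->1): 3/3
  Flow on (0->2): 6/6
  Flow on (0->3): 1/10
  Flow on (1->2): 3/5
  Flow on (2->5): 9/10
  Flow on (3->5): 1/1
Maximum flow = 10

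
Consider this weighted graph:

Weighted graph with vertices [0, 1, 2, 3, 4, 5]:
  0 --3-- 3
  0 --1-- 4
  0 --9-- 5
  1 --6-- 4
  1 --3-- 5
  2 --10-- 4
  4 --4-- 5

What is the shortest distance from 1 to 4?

Using Dijkstra's algorithm from vertex 1:
Shortest path: 1 -> 4
Total weight: 6 = 6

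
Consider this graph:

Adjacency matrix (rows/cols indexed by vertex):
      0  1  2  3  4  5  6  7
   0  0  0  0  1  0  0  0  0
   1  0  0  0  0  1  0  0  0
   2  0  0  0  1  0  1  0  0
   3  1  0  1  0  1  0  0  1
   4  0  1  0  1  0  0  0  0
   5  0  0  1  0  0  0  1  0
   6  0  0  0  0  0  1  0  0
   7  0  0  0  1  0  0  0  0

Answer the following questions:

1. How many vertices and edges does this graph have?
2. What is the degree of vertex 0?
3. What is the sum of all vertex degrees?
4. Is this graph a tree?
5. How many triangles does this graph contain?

Count: 8 vertices, 7 edges.
Vertex 0 has neighbors [3], degree = 1.
Handshaking lemma: 2 * 7 = 14.
A graph is a tree iff it is connected and has exactly n-1 edges. This graph is connected (all 8 vertices in one component) and has 8-1 = 7 edges. It is a tree.
Number of triangles = 0.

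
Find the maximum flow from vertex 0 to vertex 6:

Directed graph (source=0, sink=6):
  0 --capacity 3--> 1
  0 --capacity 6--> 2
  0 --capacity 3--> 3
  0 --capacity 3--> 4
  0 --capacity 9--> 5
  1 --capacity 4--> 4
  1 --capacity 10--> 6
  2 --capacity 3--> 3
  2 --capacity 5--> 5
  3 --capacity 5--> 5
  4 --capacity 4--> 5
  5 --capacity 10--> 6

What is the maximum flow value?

Computing max flow:
  Flow on (0->1): 3/3
  Flow on (0->2): 3/6
  Flow on (0->5): 7/9
  Flow on (1->6): 3/10
  Flow on (2->5): 3/5
  Flow on (5->6): 10/10
Maximum flow = 13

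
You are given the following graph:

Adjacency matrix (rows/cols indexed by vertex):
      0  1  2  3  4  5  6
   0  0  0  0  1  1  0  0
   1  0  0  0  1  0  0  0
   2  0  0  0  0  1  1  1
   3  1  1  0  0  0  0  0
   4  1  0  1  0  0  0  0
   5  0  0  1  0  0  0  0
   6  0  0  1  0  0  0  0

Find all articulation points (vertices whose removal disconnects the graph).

An articulation point is a vertex whose removal disconnects the graph.
Articulation points: [0, 2, 3, 4]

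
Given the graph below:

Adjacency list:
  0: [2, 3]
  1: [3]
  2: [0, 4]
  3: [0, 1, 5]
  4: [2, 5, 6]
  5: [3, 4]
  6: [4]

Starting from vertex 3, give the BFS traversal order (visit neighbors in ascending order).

BFS from vertex 3 (neighbors processed in ascending order):
Visit order: 3, 0, 1, 5, 2, 4, 6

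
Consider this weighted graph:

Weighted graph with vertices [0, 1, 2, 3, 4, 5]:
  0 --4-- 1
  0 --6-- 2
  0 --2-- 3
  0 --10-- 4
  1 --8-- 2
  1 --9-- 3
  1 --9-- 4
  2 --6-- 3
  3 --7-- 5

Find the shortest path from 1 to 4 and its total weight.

Using Dijkstra's algorithm from vertex 1:
Shortest path: 1 -> 4
Total weight: 9 = 9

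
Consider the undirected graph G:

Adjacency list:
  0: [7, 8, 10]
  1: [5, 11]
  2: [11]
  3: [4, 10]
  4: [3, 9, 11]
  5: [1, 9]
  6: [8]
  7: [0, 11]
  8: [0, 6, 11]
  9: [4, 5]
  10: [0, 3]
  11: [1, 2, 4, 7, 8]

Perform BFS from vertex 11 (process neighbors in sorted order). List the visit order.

BFS from vertex 11 (neighbors processed in ascending order):
Visit order: 11, 1, 2, 4, 7, 8, 5, 3, 9, 0, 6, 10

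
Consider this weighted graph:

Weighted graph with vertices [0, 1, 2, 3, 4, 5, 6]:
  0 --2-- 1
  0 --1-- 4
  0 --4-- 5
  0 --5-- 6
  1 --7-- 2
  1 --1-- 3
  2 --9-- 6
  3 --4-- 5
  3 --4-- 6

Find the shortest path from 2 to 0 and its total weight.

Using Dijkstra's algorithm from vertex 2:
Shortest path: 2 -> 1 -> 0
Total weight: 7 + 2 = 9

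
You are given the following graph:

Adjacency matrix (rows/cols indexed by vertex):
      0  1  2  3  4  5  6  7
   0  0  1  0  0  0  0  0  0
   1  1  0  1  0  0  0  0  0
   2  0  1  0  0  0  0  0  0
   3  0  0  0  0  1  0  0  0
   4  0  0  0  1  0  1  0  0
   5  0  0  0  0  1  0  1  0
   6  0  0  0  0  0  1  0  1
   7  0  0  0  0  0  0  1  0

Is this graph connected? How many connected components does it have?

Checking connectivity: the graph has 2 connected component(s).
Components: [[0, 1, 2], [3, 4, 5, 6, 7]]. The graph is NOT connected.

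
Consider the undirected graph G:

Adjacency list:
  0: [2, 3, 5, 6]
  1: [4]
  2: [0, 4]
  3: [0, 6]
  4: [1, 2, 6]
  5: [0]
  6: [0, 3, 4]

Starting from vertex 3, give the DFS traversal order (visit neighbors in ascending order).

DFS from vertex 3 (neighbors processed in ascending order):
Visit order: 3, 0, 2, 4, 1, 6, 5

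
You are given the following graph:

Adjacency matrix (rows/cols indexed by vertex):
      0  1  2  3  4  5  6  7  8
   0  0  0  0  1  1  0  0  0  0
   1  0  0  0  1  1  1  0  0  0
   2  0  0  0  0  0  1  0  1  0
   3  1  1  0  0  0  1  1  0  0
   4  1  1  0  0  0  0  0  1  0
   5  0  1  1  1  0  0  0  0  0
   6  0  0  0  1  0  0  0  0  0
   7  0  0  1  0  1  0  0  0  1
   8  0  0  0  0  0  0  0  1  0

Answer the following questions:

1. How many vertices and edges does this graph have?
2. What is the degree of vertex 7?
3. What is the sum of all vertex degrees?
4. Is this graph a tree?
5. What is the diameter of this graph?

Count: 9 vertices, 11 edges.
Vertex 7 has neighbors [2, 4, 8], degree = 3.
Handshaking lemma: 2 * 11 = 22.
A tree on 9 vertices has 8 edges. This graph has 11 edges (3 extra). Not a tree.
Diameter (longest shortest path) = 5.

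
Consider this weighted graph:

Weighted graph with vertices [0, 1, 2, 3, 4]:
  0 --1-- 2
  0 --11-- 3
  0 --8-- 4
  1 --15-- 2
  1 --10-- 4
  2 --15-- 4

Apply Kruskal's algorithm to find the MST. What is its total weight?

Applying Kruskal's algorithm (sort edges by weight, add if no cycle):
  Add (0,2) w=1
  Add (0,4) w=8
  Add (1,4) w=10
  Add (0,3) w=11
  Skip (1,2) w=15 (creates cycle)
  Skip (2,4) w=15 (creates cycle)
MST weight = 30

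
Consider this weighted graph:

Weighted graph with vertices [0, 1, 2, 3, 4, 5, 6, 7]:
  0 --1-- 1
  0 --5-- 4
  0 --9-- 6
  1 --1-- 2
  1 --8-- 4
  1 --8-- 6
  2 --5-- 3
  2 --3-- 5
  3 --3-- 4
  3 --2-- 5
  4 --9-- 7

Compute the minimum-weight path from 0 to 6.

Using Dijkstra's algorithm from vertex 0:
Shortest path: 0 -> 6
Total weight: 9 = 9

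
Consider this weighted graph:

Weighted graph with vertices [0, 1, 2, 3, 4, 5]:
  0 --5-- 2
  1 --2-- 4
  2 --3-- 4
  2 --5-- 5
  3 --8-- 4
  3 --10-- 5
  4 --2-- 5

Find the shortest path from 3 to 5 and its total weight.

Using Dijkstra's algorithm from vertex 3:
Shortest path: 3 -> 5
Total weight: 10 = 10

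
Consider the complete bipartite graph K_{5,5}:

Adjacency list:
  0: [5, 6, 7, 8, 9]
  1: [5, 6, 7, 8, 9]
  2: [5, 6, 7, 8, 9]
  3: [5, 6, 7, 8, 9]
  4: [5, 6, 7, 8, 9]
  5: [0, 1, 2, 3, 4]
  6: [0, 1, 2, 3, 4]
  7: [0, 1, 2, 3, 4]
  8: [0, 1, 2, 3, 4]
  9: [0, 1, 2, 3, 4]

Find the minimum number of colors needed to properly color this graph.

K_{5,5} is bipartite: vertices split into two independent sets of size 5 and 5.
Color one set 0, the other 1. No adjacent vertices share a color.
Chromatic number = 2.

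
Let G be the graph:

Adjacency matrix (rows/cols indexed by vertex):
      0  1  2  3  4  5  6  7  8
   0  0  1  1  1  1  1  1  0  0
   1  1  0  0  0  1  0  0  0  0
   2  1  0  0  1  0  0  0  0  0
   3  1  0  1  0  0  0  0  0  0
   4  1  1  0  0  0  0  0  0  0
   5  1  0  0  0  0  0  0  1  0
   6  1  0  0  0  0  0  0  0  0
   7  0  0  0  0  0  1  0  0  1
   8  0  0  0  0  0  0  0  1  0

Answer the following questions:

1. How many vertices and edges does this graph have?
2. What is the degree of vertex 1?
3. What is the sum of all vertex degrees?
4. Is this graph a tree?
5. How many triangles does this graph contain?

Count: 9 vertices, 10 edges.
Vertex 1 has neighbors [0, 4], degree = 2.
Handshaking lemma: 2 * 10 = 20.
A tree on 9 vertices has 8 edges. This graph has 10 edges (2 extra). Not a tree.
Number of triangles = 2.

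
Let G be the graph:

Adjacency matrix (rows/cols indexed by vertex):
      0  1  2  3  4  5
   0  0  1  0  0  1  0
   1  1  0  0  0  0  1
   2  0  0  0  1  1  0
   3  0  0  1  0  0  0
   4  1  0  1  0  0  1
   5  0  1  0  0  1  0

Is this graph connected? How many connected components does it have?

Checking connectivity: the graph has 1 connected component(s).
All vertices are reachable from each other. The graph IS connected.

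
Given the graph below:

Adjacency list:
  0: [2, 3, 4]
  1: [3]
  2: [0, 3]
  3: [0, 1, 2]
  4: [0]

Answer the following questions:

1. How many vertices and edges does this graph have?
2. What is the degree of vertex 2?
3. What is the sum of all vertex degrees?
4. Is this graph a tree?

Count: 5 vertices, 5 edges.
Vertex 2 has neighbors [0, 3], degree = 2.
Handshaking lemma: 2 * 5 = 10.
A tree on 5 vertices has 4 edges. This graph has 5 edges (1 extra). Not a tree.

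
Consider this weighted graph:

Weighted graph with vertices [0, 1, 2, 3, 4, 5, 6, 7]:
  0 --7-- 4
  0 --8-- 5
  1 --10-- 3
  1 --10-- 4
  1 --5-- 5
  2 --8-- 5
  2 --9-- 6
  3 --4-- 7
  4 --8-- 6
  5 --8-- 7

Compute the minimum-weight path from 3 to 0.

Using Dijkstra's algorithm from vertex 3:
Shortest path: 3 -> 7 -> 5 -> 0
Total weight: 4 + 8 + 8 = 20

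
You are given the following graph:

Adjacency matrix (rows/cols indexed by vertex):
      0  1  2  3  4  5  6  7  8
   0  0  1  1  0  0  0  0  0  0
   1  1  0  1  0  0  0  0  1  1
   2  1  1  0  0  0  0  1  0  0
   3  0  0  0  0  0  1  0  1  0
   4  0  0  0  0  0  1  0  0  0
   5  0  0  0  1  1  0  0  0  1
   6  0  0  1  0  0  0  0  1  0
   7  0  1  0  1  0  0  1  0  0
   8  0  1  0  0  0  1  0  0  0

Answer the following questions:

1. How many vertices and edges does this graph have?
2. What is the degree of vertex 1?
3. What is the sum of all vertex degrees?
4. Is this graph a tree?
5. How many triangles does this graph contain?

Count: 9 vertices, 11 edges.
Vertex 1 has neighbors [0, 2, 7, 8], degree = 4.
Handshaking lemma: 2 * 11 = 22.
A tree on 9 vertices has 8 edges. This graph has 11 edges (3 extra). Not a tree.
Number of triangles = 1.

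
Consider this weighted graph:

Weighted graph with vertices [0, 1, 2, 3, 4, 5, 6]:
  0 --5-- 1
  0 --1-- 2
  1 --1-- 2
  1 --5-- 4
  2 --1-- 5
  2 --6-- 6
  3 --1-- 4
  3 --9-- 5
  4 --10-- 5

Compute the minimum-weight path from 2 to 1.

Using Dijkstra's algorithm from vertex 2:
Shortest path: 2 -> 1
Total weight: 1 = 1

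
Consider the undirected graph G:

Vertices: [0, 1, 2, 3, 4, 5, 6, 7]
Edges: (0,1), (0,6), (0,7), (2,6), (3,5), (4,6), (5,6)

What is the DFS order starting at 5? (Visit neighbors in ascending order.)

DFS from vertex 5 (neighbors processed in ascending order):
Visit order: 5, 3, 6, 0, 1, 7, 2, 4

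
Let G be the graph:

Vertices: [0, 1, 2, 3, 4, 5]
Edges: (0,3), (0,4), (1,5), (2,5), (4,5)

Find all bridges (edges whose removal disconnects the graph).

A bridge is an edge whose removal increases the number of connected components.
Bridges found: (0,3), (0,4), (1,5), (2,5), (4,5)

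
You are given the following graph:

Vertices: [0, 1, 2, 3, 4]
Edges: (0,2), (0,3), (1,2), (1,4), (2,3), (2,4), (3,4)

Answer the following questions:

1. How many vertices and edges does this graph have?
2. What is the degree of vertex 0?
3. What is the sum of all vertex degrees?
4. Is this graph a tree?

Count: 5 vertices, 7 edges.
Vertex 0 has neighbors [2, 3], degree = 2.
Handshaking lemma: 2 * 7 = 14.
A tree on 5 vertices has 4 edges. This graph has 7 edges (3 extra). Not a tree.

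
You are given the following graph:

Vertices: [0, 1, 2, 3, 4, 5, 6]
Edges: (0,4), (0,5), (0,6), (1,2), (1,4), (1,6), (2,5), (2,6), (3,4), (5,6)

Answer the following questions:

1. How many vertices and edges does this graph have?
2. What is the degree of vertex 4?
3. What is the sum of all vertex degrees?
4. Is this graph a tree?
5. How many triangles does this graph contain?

Count: 7 vertices, 10 edges.
Vertex 4 has neighbors [0, 1, 3], degree = 3.
Handshaking lemma: 2 * 10 = 20.
A tree on 7 vertices has 6 edges. This graph has 10 edges (4 extra). Not a tree.
Number of triangles = 3.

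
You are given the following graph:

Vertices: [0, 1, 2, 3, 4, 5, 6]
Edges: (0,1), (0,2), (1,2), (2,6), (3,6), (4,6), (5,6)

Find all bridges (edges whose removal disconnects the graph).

A bridge is an edge whose removal increases the number of connected components.
Bridges found: (2,6), (3,6), (4,6), (5,6)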